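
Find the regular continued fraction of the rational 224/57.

[3; 1, 13, 4]

Run the Euclidean algorithm on 224 and 57; the successive quotients are the partial quotients a_0, a_1, ... (each step inverts the fractional part left over by the previous one):
  224 = 3*57 + 53, so a_0 = 3.
  57 = 1*53 + 4, so a_1 = 1.
  53 = 13*4 + 1, so a_2 = 13.
  4 = 4*1 + 0, so a_3 = 4.
The remainder reaches 0 after 4 divisions, so the expansion has 4 partial quotients, read off in order.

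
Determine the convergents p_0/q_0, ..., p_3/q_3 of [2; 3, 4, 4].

Using the convergent recurrence p_i = a_i*p_{i-1} + p_{i-2}, q_i = a_i*q_{i-1} + q_{i-2} with p_{-2}=0, p_{-1}=1, q_{-2}=1, q_{-1}=0:
  i=0: a_0=2, p_0 = 2*1 + 0 = 2, q_0 = 2*0 + 1 = 1.
  i=1: a_1=3, p_1 = 3*2 + 1 = 7, q_1 = 3*1 + 0 = 3.
  i=2: a_2=4, p_2 = 4*7 + 2 = 30, q_2 = 4*3 + 1 = 13.
  i=3: a_3=4, p_3 = 4*30 + 7 = 127, q_3 = 4*13 + 3 = 55.

2/1, 7/3, 30/13, 127/55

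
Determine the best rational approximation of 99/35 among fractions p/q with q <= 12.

17/6

Expand x = 99/35 as a continued fraction with the Euclidean algorithm:
  99 = 2*35 + 29, so a_0 = 2.
  35 = 1*29 + 6, so a_1 = 1.
  29 = 4*6 + 5, so a_2 = 4.
  6 = 1*5 + 1, so a_3 = 1.
  5 = 5*1 + 0, so a_4 = 5.
so x = [2; 1, 4, 1, 5].
Convergents (p_i = a_i*p_{i-1} + p_{i-2}, q_i = a_i*q_{i-1} + q_{i-2} with p_{-2}=0, p_{-1}=1, q_{-2}=1, q_{-1}=0), until the denominator exceeds 12:
  i=0: a_0=2, p_0 = 2*1 + 0 = 2, q_0 = 2*0 + 1 = 1.
  i=1: a_1=1, p_1 = 1*2 + 1 = 3, q_1 = 1*1 + 0 = 1.
  i=2: a_2=4, p_2 = 4*3 + 2 = 14, q_2 = 4*1 + 1 = 5.
  i=3: a_3=1, p_3 = 1*14 + 3 = 17, q_3 = 1*5 + 1 = 6.
  i=4: a_4=5, p_4 = 5*17 + 14 = 99, q_4 = 5*6 + 5 = 35.
q_4 = 35 > 12, so the last convergent with denominator <= 12 is p_3/q_3 = 17/6.
The closest fraction with denominator <= 12 is either p_3/q_3 or the intermediate fraction (k*p_3 + p_2)/(k*q_3 + q_2) with the largest k >= 1 whose denominator stays <= 12; these approach x as k grows, and every other convergent or intermediate fraction in range is farther away.
Largest k: floor((12 - q_2)/q_3) = floor((12 - 5)/6) = 1.
That gives (1*17 + 14)/(1*6 + 5) = 31/11.
Compare the errors: |x - 17/6| = |99*6 - 17*35|/(35*6) = 1/210, and |x - 31/11| = |99*11 - 31*35|/(35*11) = 4/385.
Cross-multiplying, 1*385 = 385 < 840 = 4*210, so 1/210 is smaller: the convergent 17/6 is closer to x than 31/11.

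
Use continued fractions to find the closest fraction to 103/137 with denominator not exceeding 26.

3/4

Expand x = 103/137 as a continued fraction with the Euclidean algorithm:
  103 = 0*137 + 103, so a_0 = 0.
  137 = 1*103 + 34, so a_1 = 1.
  103 = 3*34 + 1, so a_2 = 3.
  34 = 34*1 + 0, so a_3 = 34.
so x = [0; 1, 3, 34].
Convergents (p_i = a_i*p_{i-1} + p_{i-2}, q_i = a_i*q_{i-1} + q_{i-2} with p_{-2}=0, p_{-1}=1, q_{-2}=1, q_{-1}=0), until the denominator exceeds 26:
  i=0: a_0=0, p_0 = 0*1 + 0 = 0, q_0 = 0*0 + 1 = 1.
  i=1: a_1=1, p_1 = 1*0 + 1 = 1, q_1 = 1*1 + 0 = 1.
  i=2: a_2=3, p_2 = 3*1 + 0 = 3, q_2 = 3*1 + 1 = 4.
  i=3: a_3=34, p_3 = 34*3 + 1 = 103, q_3 = 34*4 + 1 = 137.
q_3 = 137 > 26, so the last convergent with denominator <= 26 is p_2/q_2 = 3/4.
The closest fraction with denominator <= 26 is either p_2/q_2 or the intermediate fraction (k*p_2 + p_1)/(k*q_2 + q_1) with the largest k >= 1 whose denominator stays <= 26; these approach x as k grows, and every other convergent or intermediate fraction in range is farther away.
Largest k: floor((26 - q_1)/q_2) = floor((26 - 1)/4) = 6.
That gives (6*3 + 1)/(6*4 + 1) = 19/25.
Compare the errors: |x - 3/4| = |103*4 - 3*137|/(137*4) = 1/548, and |x - 19/25| = |103*25 - 19*137|/(137*25) = 28/3425.
Cross-multiplying, 1*3425 = 3425 < 15344 = 28*548, so 1/548 is smaller: the convergent 3/4 is closer to x than 19/25.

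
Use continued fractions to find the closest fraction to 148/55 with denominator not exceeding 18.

35/13

Expand x = 148/55 as a continued fraction with the Euclidean algorithm:
  148 = 2*55 + 38, so a_0 = 2.
  55 = 1*38 + 17, so a_1 = 1.
  38 = 2*17 + 4, so a_2 = 2.
  17 = 4*4 + 1, so a_3 = 4.
  4 = 4*1 + 0, so a_4 = 4.
so x = [2; 1, 2, 4, 4].
Convergents (p_i = a_i*p_{i-1} + p_{i-2}, q_i = a_i*q_{i-1} + q_{i-2} with p_{-2}=0, p_{-1}=1, q_{-2}=1, q_{-1}=0), until the denominator exceeds 18:
  i=0: a_0=2, p_0 = 2*1 + 0 = 2, q_0 = 2*0 + 1 = 1.
  i=1: a_1=1, p_1 = 1*2 + 1 = 3, q_1 = 1*1 + 0 = 1.
  i=2: a_2=2, p_2 = 2*3 + 2 = 8, q_2 = 2*1 + 1 = 3.
  i=3: a_3=4, p_3 = 4*8 + 3 = 35, q_3 = 4*3 + 1 = 13.
  i=4: a_4=4, p_4 = 4*35 + 8 = 148, q_4 = 4*13 + 3 = 55.
q_4 = 55 > 18, so the last convergent with denominator <= 18 is p_3/q_3 = 35/13.
The closest fraction with denominator <= 18 is either p_3/q_3 or the intermediate fraction (k*p_3 + p_2)/(k*q_3 + q_2) with the largest k >= 1 whose denominator stays <= 18; these approach x as k grows, and every other convergent or intermediate fraction in range is farther away.
Largest k: floor((18 - q_2)/q_3) = floor((18 - 3)/13) = 1.
That gives (1*35 + 8)/(1*13 + 3) = 43/16.
Compare the errors: |x - 35/13| = |148*13 - 35*55|/(55*13) = 1/715, and |x - 43/16| = |148*16 - 43*55|/(55*16) = 3/880.
Cross-multiplying, 1*880 = 880 < 2145 = 3*715, so 1/715 is smaller: the convergent 35/13 is closer to x than 43/16.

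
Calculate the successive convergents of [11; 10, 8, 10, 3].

Using the convergent recurrence p_i = a_i*p_{i-1} + p_{i-2}, q_i = a_i*q_{i-1} + q_{i-2} with p_{-2}=0, p_{-1}=1, q_{-2}=1, q_{-1}=0:
  i=0: a_0=11, p_0 = 11*1 + 0 = 11, q_0 = 11*0 + 1 = 1.
  i=1: a_1=10, p_1 = 10*11 + 1 = 111, q_1 = 10*1 + 0 = 10.
  i=2: a_2=8, p_2 = 8*111 + 11 = 899, q_2 = 8*10 + 1 = 81.
  i=3: a_3=10, p_3 = 10*899 + 111 = 9101, q_3 = 10*81 + 10 = 820.
  i=4: a_4=3, p_4 = 3*9101 + 899 = 28202, q_4 = 3*820 + 81 = 2541.

11/1, 111/10, 899/81, 9101/820, 28202/2541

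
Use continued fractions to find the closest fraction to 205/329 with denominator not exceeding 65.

Expand x = 205/329 as a continued fraction with the Euclidean algorithm:
  205 = 0*329 + 205, so a_0 = 0.
  329 = 1*205 + 124, so a_1 = 1.
  205 = 1*124 + 81, so a_2 = 1.
  124 = 1*81 + 43, so a_3 = 1.
  81 = 1*43 + 38, so a_4 = 1.
  43 = 1*38 + 5, so a_5 = 1.
  38 = 7*5 + 3, so a_6 = 7.
  5 = 1*3 + 2, so a_7 = 1.
  3 = 1*2 + 1, so a_8 = 1.
  2 = 2*1 + 0, so a_9 = 2.
so x = [0; 1, 1, 1, 1, 1, 7, 1, 1, 2].
Convergents (p_i = a_i*p_{i-1} + p_{i-2}, q_i = a_i*q_{i-1} + q_{i-2} with p_{-2}=0, p_{-1}=1, q_{-2}=1, q_{-1}=0), until the denominator exceeds 65:
  i=0: a_0=0, p_0 = 0*1 + 0 = 0, q_0 = 0*0 + 1 = 1.
  i=1: a_1=1, p_1 = 1*0 + 1 = 1, q_1 = 1*1 + 0 = 1.
  i=2: a_2=1, p_2 = 1*1 + 0 = 1, q_2 = 1*1 + 1 = 2.
  i=3: a_3=1, p_3 = 1*1 + 1 = 2, q_3 = 1*2 + 1 = 3.
  i=4: a_4=1, p_4 = 1*2 + 1 = 3, q_4 = 1*3 + 2 = 5.
  i=5: a_5=1, p_5 = 1*3 + 2 = 5, q_5 = 1*5 + 3 = 8.
  i=6: a_6=7, p_6 = 7*5 + 3 = 38, q_6 = 7*8 + 5 = 61.
  i=7: a_7=1, p_7 = 1*38 + 5 = 43, q_7 = 1*61 + 8 = 69.
q_7 = 69 > 65, so the last convergent with denominator <= 65 is p_6/q_6 = 38/61.
The closest fraction with denominator <= 65 is either p_6/q_6 or the intermediate fraction (k*p_6 + p_5)/(k*q_6 + q_5) with the largest k >= 1 whose denominator stays <= 65; these approach x as k grows, and every other convergent or intermediate fraction in range is farther away.
Largest k: floor((65 - q_5)/q_6) = floor((65 - 8)/61) = 0.
Since k = 0, no intermediate fraction beyond p_6/q_6 has denominator <= 65, so the convergent 38/61 is the closest (its error is |205*61 - 38*329|/(329*61) = 3/20069).

38/61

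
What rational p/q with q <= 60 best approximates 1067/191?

Expand x = 1067/191 as a continued fraction with the Euclidean algorithm:
  1067 = 5*191 + 112, so a_0 = 5.
  191 = 1*112 + 79, so a_1 = 1.
  112 = 1*79 + 33, so a_2 = 1.
  79 = 2*33 + 13, so a_3 = 2.
  33 = 2*13 + 7, so a_4 = 2.
  13 = 1*7 + 6, so a_5 = 1.
  7 = 1*6 + 1, so a_6 = 1.
  6 = 6*1 + 0, so a_7 = 6.
so x = [5; 1, 1, 2, 2, 1, 1, 6].
Convergents (p_i = a_i*p_{i-1} + p_{i-2}, q_i = a_i*q_{i-1} + q_{i-2} with p_{-2}=0, p_{-1}=1, q_{-2}=1, q_{-1}=0), until the denominator exceeds 60:
  i=0: a_0=5, p_0 = 5*1 + 0 = 5, q_0 = 5*0 + 1 = 1.
  i=1: a_1=1, p_1 = 1*5 + 1 = 6, q_1 = 1*1 + 0 = 1.
  i=2: a_2=1, p_2 = 1*6 + 5 = 11, q_2 = 1*1 + 1 = 2.
  i=3: a_3=2, p_3 = 2*11 + 6 = 28, q_3 = 2*2 + 1 = 5.
  i=4: a_4=2, p_4 = 2*28 + 11 = 67, q_4 = 2*5 + 2 = 12.
  i=5: a_5=1, p_5 = 1*67 + 28 = 95, q_5 = 1*12 + 5 = 17.
  i=6: a_6=1, p_6 = 1*95 + 67 = 162, q_6 = 1*17 + 12 = 29.
  i=7: a_7=6, p_7 = 6*162 + 95 = 1067, q_7 = 6*29 + 17 = 191.
q_7 = 191 > 60, so the last convergent with denominator <= 60 is p_6/q_6 = 162/29.
The closest fraction with denominator <= 60 is either p_6/q_6 or the intermediate fraction (k*p_6 + p_5)/(k*q_6 + q_5) with the largest k >= 1 whose denominator stays <= 60; these approach x as k grows, and every other convergent or intermediate fraction in range is farther away.
Largest k: floor((60 - q_5)/q_6) = floor((60 - 17)/29) = 1.
That gives (1*162 + 95)/(1*29 + 17) = 257/46.
Compare the errors: |x - 162/29| = |1067*29 - 162*191|/(191*29) = 1/5539, and |x - 257/46| = |1067*46 - 257*191|/(191*46) = 5/8786.
Cross-multiplying, 1*8786 = 8786 < 27695 = 5*5539, so 1/5539 is smaller: the convergent 162/29 is closer to x than 257/46.

162/29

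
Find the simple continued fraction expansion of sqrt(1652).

Write x_i = (sqrt(1652) + m_i)/d_i with (m_0, d_0) = (0, 1). a_0 = floor(sqrt(1652)) = 40, since 40^2 = 1600 <= 1652 < 1681 = 41^2.
Iterate m_{i+1} = d_i*a_i - m_i, d_{i+1} = (1652 - m_{i+1}^2)/d_i, a_{i+1} = floor((a_0 + m_{i+1})/d_{i+1}):
  m_1 = 1*40 - 0 = 40, d_1 = (1652 - 40^2)/1 = 52/1 = 52, a_1 = floor((40 + 40)/52) = 1.
  m_2 = 52*1 - 40 = 12, d_2 = (1652 - 12^2)/52 = 1508/52 = 29, a_2 = floor((40 + 12)/29) = 1.
  m_3 = 29*1 - 12 = 17, d_3 = (1652 - 17^2)/29 = 1363/29 = 47, a_3 = floor((40 + 17)/47) = 1.
  m_4 = 47*1 - 17 = 30, d_4 = (1652 - 30^2)/47 = 752/47 = 16, a_4 = floor((40 + 30)/16) = 4.
  m_5 = 16*4 - 30 = 34, d_5 = (1652 - 34^2)/16 = 496/16 = 31, a_5 = floor((40 + 34)/31) = 2.
  m_6 = 31*2 - 34 = 28, d_6 = (1652 - 28^2)/31 = 868/31 = 28, a_6 = floor((40 + 28)/28) = 2.
  m_7 = 28*2 - 28 = 28, d_7 = (1652 - 28^2)/28 = 868/28 = 31, a_7 = floor((40 + 28)/31) = 2.
  m_8 = 31*2 - 28 = 34, d_8 = (1652 - 34^2)/31 = 496/31 = 16, a_8 = floor((40 + 34)/16) = 4.
  m_9 = 16*4 - 34 = 30, d_9 = (1652 - 30^2)/16 = 752/16 = 47, a_9 = floor((40 + 30)/47) = 1.
  m_10 = 47*1 - 30 = 17, d_10 = (1652 - 17^2)/47 = 1363/47 = 29, a_10 = floor((40 + 17)/29) = 1.
  m_11 = 29*1 - 17 = 12, d_11 = (1652 - 12^2)/29 = 1508/29 = 52, a_11 = floor((40 + 12)/52) = 1.
  m_12 = 52*1 - 12 = 40, d_12 = (1652 - 40^2)/52 = 52/52 = 1, a_12 = floor((40 + 40)/1) = 80.
  m_13 = 1*80 - 40 = 40, d_13 = (1652 - 40^2)/1 = 52/1 = 52: (m_13, d_13) = (m_1, d_1) = (40, 52), so from here the quotients repeat a_1, ..., a_12; the period length is 12.
Hence the expansion of sqrt(1652) is a_0 = 40 followed by the repeating block 1, 1, 1, 4, 2, 2, 2, 4, 1, 1, 1, 80 (period 12).

[40; (1, 1, 1, 4, 2, 2, 2, 4, 1, 1, 1, 80)]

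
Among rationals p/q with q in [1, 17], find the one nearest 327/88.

26/7

Expand x = 327/88 as a continued fraction with the Euclidean algorithm:
  327 = 3*88 + 63, so a_0 = 3.
  88 = 1*63 + 25, so a_1 = 1.
  63 = 2*25 + 13, so a_2 = 2.
  25 = 1*13 + 12, so a_3 = 1.
  13 = 1*12 + 1, so a_4 = 1.
  12 = 12*1 + 0, so a_5 = 12.
so x = [3; 1, 2, 1, 1, 12].
Convergents (p_i = a_i*p_{i-1} + p_{i-2}, q_i = a_i*q_{i-1} + q_{i-2} with p_{-2}=0, p_{-1}=1, q_{-2}=1, q_{-1}=0), until the denominator exceeds 17:
  i=0: a_0=3, p_0 = 3*1 + 0 = 3, q_0 = 3*0 + 1 = 1.
  i=1: a_1=1, p_1 = 1*3 + 1 = 4, q_1 = 1*1 + 0 = 1.
  i=2: a_2=2, p_2 = 2*4 + 3 = 11, q_2 = 2*1 + 1 = 3.
  i=3: a_3=1, p_3 = 1*11 + 4 = 15, q_3 = 1*3 + 1 = 4.
  i=4: a_4=1, p_4 = 1*15 + 11 = 26, q_4 = 1*4 + 3 = 7.
  i=5: a_5=12, p_5 = 12*26 + 15 = 327, q_5 = 12*7 + 4 = 88.
q_5 = 88 > 17, so the last convergent with denominator <= 17 is p_4/q_4 = 26/7.
The closest fraction with denominator <= 17 is either p_4/q_4 or the intermediate fraction (k*p_4 + p_3)/(k*q_4 + q_3) with the largest k >= 1 whose denominator stays <= 17; these approach x as k grows, and every other convergent or intermediate fraction in range is farther away.
Largest k: floor((17 - q_3)/q_4) = floor((17 - 4)/7) = 1.
That gives (1*26 + 15)/(1*7 + 4) = 41/11.
Compare the errors: |x - 26/7| = |327*7 - 26*88|/(88*7) = 1/616, and |x - 41/11| = |327*11 - 41*88|/(88*11) = 11/968.
Cross-multiplying, 1*968 = 968 < 6776 = 11*616, so 1/616 is smaller: the convergent 26/7 is closer to x than 41/11.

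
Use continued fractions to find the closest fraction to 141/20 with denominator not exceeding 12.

Expand x = 141/20 as a continued fraction with the Euclidean algorithm:
  141 = 7*20 + 1, so a_0 = 7.
  20 = 20*1 + 0, so a_1 = 20.
so x = [7; 20].
Convergents (p_i = a_i*p_{i-1} + p_{i-2}, q_i = a_i*q_{i-1} + q_{i-2} with p_{-2}=0, p_{-1}=1, q_{-2}=1, q_{-1}=0), until the denominator exceeds 12:
  i=0: a_0=7, p_0 = 7*1 + 0 = 7, q_0 = 7*0 + 1 = 1.
  i=1: a_1=20, p_1 = 20*7 + 1 = 141, q_1 = 20*1 + 0 = 20.
q_1 = 20 > 12, so the last convergent with denominator <= 12 is p_0/q_0 = 7/1.
The closest fraction with denominator <= 12 is either p_0/q_0 or the intermediate fraction (k*p_0 + p_{-1})/(k*q_0 + q_{-1}) with the largest k >= 1 whose denominator stays <= 12; these approach x as k grows, and every other convergent or intermediate fraction in range is farther away.
Largest k: floor((12 - q_{-1})/q_0) = floor((12 - 0)/1) = 12 (using the seeds p_{-1} = 1, q_{-1} = 0).
That gives (12*7 + 1)/(12*1 + 0) = 85/12.
Compare the errors: |x - 7/1| = |141*1 - 7*20|/(20*1) = 1/20, and |x - 85/12| = |141*12 - 85*20|/(20*12) = 8/240.
Cross-multiplying, 8*20 = 160 < 240 = 1*240, so 8/240 is smaller: the intermediate fraction 85/12 is closer to x than 7/1.

85/12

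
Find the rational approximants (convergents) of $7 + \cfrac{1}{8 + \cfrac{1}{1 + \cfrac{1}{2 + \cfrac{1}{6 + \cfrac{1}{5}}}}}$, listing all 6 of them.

Using the convergent recurrence p_i = a_i*p_{i-1} + p_{i-2}, q_i = a_i*q_{i-1} + q_{i-2} with p_{-2}=0, p_{-1}=1, q_{-2}=1, q_{-1}=0:
  i=0: a_0=7, p_0 = 7*1 + 0 = 7, q_0 = 7*0 + 1 = 1.
  i=1: a_1=8, p_1 = 8*7 + 1 = 57, q_1 = 8*1 + 0 = 8.
  i=2: a_2=1, p_2 = 1*57 + 7 = 64, q_2 = 1*8 + 1 = 9.
  i=3: a_3=2, p_3 = 2*64 + 57 = 185, q_3 = 2*9 + 8 = 26.
  i=4: a_4=6, p_4 = 6*185 + 64 = 1174, q_4 = 6*26 + 9 = 165.
  i=5: a_5=5, p_5 = 5*1174 + 185 = 6055, q_5 = 5*165 + 26 = 851.

7/1, 57/8, 64/9, 185/26, 1174/165, 6055/851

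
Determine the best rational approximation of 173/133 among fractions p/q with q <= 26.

13/10

Expand x = 173/133 as a continued fraction with the Euclidean algorithm:
  173 = 1*133 + 40, so a_0 = 1.
  133 = 3*40 + 13, so a_1 = 3.
  40 = 3*13 + 1, so a_2 = 3.
  13 = 13*1 + 0, so a_3 = 13.
so x = [1; 3, 3, 13].
Convergents (p_i = a_i*p_{i-1} + p_{i-2}, q_i = a_i*q_{i-1} + q_{i-2} with p_{-2}=0, p_{-1}=1, q_{-2}=1, q_{-1}=0), until the denominator exceeds 26:
  i=0: a_0=1, p_0 = 1*1 + 0 = 1, q_0 = 1*0 + 1 = 1.
  i=1: a_1=3, p_1 = 3*1 + 1 = 4, q_1 = 3*1 + 0 = 3.
  i=2: a_2=3, p_2 = 3*4 + 1 = 13, q_2 = 3*3 + 1 = 10.
  i=3: a_3=13, p_3 = 13*13 + 4 = 173, q_3 = 13*10 + 3 = 133.
q_3 = 133 > 26, so the last convergent with denominator <= 26 is p_2/q_2 = 13/10.
The closest fraction with denominator <= 26 is either p_2/q_2 or the intermediate fraction (k*p_2 + p_1)/(k*q_2 + q_1) with the largest k >= 1 whose denominator stays <= 26; these approach x as k grows, and every other convergent or intermediate fraction in range is farther away.
Largest k: floor((26 - q_1)/q_2) = floor((26 - 3)/10) = 2.
That gives (2*13 + 4)/(2*10 + 3) = 30/23.
Compare the errors: |x - 13/10| = |173*10 - 13*133|/(133*10) = 1/1330, and |x - 30/23| = |173*23 - 30*133|/(133*23) = 11/3059.
Cross-multiplying, 1*3059 = 3059 < 14630 = 11*1330, so 1/1330 is smaller: the convergent 13/10 is closer to x than 30/23.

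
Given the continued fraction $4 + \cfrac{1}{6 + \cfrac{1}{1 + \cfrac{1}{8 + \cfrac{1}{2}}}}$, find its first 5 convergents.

4/1, 25/6, 29/7, 257/62, 543/131

Using the convergent recurrence p_i = a_i*p_{i-1} + p_{i-2}, q_i = a_i*q_{i-1} + q_{i-2} with p_{-2}=0, p_{-1}=1, q_{-2}=1, q_{-1}=0:
  i=0: a_0=4, p_0 = 4*1 + 0 = 4, q_0 = 4*0 + 1 = 1.
  i=1: a_1=6, p_1 = 6*4 + 1 = 25, q_1 = 6*1 + 0 = 6.
  i=2: a_2=1, p_2 = 1*25 + 4 = 29, q_2 = 1*6 + 1 = 7.
  i=3: a_3=8, p_3 = 8*29 + 25 = 257, q_3 = 8*7 + 6 = 62.
  i=4: a_4=2, p_4 = 2*257 + 29 = 543, q_4 = 2*62 + 7 = 131.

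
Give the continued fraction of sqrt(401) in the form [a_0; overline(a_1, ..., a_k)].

Write x_i = (sqrt(401) + m_i)/d_i with (m_0, d_0) = (0, 1). a_0 = floor(sqrt(401)) = 20, since 20^2 = 400 <= 401 < 441 = 21^2.
Iterate m_{i+1} = d_i*a_i - m_i, d_{i+1} = (401 - m_{i+1}^2)/d_i, a_{i+1} = floor((a_0 + m_{i+1})/d_{i+1}):
  m_1 = 1*20 - 0 = 20, d_1 = (401 - 20^2)/1 = 1/1 = 1, a_1 = floor((20 + 20)/1) = 40.
  m_2 = 1*40 - 20 = 20, d_2 = (401 - 20^2)/1 = 1/1 = 1: (m_2, d_2) = (m_1, d_1) = (20, 1), so from here the quotient a_1 repeats; the period length is 1.
Hence the expansion of sqrt(401) is a_0 = 20 followed by the repeating block 40 (period 1).

[20; overline(40)]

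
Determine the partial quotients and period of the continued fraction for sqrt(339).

[18; (2, 2, 2, 1, 17, 1, 2, 2, 2, 36)]

Write x_i = (sqrt(339) + m_i)/d_i with (m_0, d_0) = (0, 1). a_0 = floor(sqrt(339)) = 18, since 18^2 = 324 <= 339 < 361 = 19^2.
Iterate m_{i+1} = d_i*a_i - m_i, d_{i+1} = (339 - m_{i+1}^2)/d_i, a_{i+1} = floor((a_0 + m_{i+1})/d_{i+1}):
  m_1 = 1*18 - 0 = 18, d_1 = (339 - 18^2)/1 = 15/1 = 15, a_1 = floor((18 + 18)/15) = 2.
  m_2 = 15*2 - 18 = 12, d_2 = (339 - 12^2)/15 = 195/15 = 13, a_2 = floor((18 + 12)/13) = 2.
  m_3 = 13*2 - 12 = 14, d_3 = (339 - 14^2)/13 = 143/13 = 11, a_3 = floor((18 + 14)/11) = 2.
  m_4 = 11*2 - 14 = 8, d_4 = (339 - 8^2)/11 = 275/11 = 25, a_4 = floor((18 + 8)/25) = 1.
  m_5 = 25*1 - 8 = 17, d_5 = (339 - 17^2)/25 = 50/25 = 2, a_5 = floor((18 + 17)/2) = 17.
  m_6 = 2*17 - 17 = 17, d_6 = (339 - 17^2)/2 = 50/2 = 25, a_6 = floor((18 + 17)/25) = 1.
  m_7 = 25*1 - 17 = 8, d_7 = (339 - 8^2)/25 = 275/25 = 11, a_7 = floor((18 + 8)/11) = 2.
  m_8 = 11*2 - 8 = 14, d_8 = (339 - 14^2)/11 = 143/11 = 13, a_8 = floor((18 + 14)/13) = 2.
  m_9 = 13*2 - 14 = 12, d_9 = (339 - 12^2)/13 = 195/13 = 15, a_9 = floor((18 + 12)/15) = 2.
  m_10 = 15*2 - 12 = 18, d_10 = (339 - 18^2)/15 = 15/15 = 1, a_10 = floor((18 + 18)/1) = 36.
  m_11 = 1*36 - 18 = 18, d_11 = (339 - 18^2)/1 = 15/1 = 15: (m_11, d_11) = (m_1, d_1) = (18, 15), so from here the quotients repeat a_1, ..., a_10; the period length is 10.
Hence the expansion of sqrt(339) is a_0 = 18 followed by the repeating block 2, 2, 2, 1, 17, 1, 2, 2, 2, 36 (period 10).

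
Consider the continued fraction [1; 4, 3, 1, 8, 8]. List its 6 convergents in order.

Using the convergent recurrence p_i = a_i*p_{i-1} + p_{i-2}, q_i = a_i*q_{i-1} + q_{i-2} with p_{-2}=0, p_{-1}=1, q_{-2}=1, q_{-1}=0:
  i=0: a_0=1, p_0 = 1*1 + 0 = 1, q_0 = 1*0 + 1 = 1.
  i=1: a_1=4, p_1 = 4*1 + 1 = 5, q_1 = 4*1 + 0 = 4.
  i=2: a_2=3, p_2 = 3*5 + 1 = 16, q_2 = 3*4 + 1 = 13.
  i=3: a_3=1, p_3 = 1*16 + 5 = 21, q_3 = 1*13 + 4 = 17.
  i=4: a_4=8, p_4 = 8*21 + 16 = 184, q_4 = 8*17 + 13 = 149.
  i=5: a_5=8, p_5 = 8*184 + 21 = 1493, q_5 = 8*149 + 17 = 1209.

1/1, 5/4, 16/13, 21/17, 184/149, 1493/1209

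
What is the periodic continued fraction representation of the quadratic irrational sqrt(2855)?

[53; (2, 3, 5, 2, 1, 20, 1, 2, 5, 3, 2, 106)]

Write x_i = (sqrt(2855) + m_i)/d_i with (m_0, d_0) = (0, 1). a_0 = floor(sqrt(2855)) = 53, since 53^2 = 2809 <= 2855 < 2916 = 54^2.
Iterate m_{i+1} = d_i*a_i - m_i, d_{i+1} = (2855 - m_{i+1}^2)/d_i, a_{i+1} = floor((a_0 + m_{i+1})/d_{i+1}):
  m_1 = 1*53 - 0 = 53, d_1 = (2855 - 53^2)/1 = 46/1 = 46, a_1 = floor((53 + 53)/46) = 2.
  m_2 = 46*2 - 53 = 39, d_2 = (2855 - 39^2)/46 = 1334/46 = 29, a_2 = floor((53 + 39)/29) = 3.
  m_3 = 29*3 - 39 = 48, d_3 = (2855 - 48^2)/29 = 551/29 = 19, a_3 = floor((53 + 48)/19) = 5.
  m_4 = 19*5 - 48 = 47, d_4 = (2855 - 47^2)/19 = 646/19 = 34, a_4 = floor((53 + 47)/34) = 2.
  m_5 = 34*2 - 47 = 21, d_5 = (2855 - 21^2)/34 = 2414/34 = 71, a_5 = floor((53 + 21)/71) = 1.
  m_6 = 71*1 - 21 = 50, d_6 = (2855 - 50^2)/71 = 355/71 = 5, a_6 = floor((53 + 50)/5) = 20.
  m_7 = 5*20 - 50 = 50, d_7 = (2855 - 50^2)/5 = 355/5 = 71, a_7 = floor((53 + 50)/71) = 1.
  m_8 = 71*1 - 50 = 21, d_8 = (2855 - 21^2)/71 = 2414/71 = 34, a_8 = floor((53 + 21)/34) = 2.
  m_9 = 34*2 - 21 = 47, d_9 = (2855 - 47^2)/34 = 646/34 = 19, a_9 = floor((53 + 47)/19) = 5.
  m_10 = 19*5 - 47 = 48, d_10 = (2855 - 48^2)/19 = 551/19 = 29, a_10 = floor((53 + 48)/29) = 3.
  m_11 = 29*3 - 48 = 39, d_11 = (2855 - 39^2)/29 = 1334/29 = 46, a_11 = floor((53 + 39)/46) = 2.
  m_12 = 46*2 - 39 = 53, d_12 = (2855 - 53^2)/46 = 46/46 = 1, a_12 = floor((53 + 53)/1) = 106.
  m_13 = 1*106 - 53 = 53, d_13 = (2855 - 53^2)/1 = 46/1 = 46: (m_13, d_13) = (m_1, d_1) = (53, 46), so from here the quotients repeat a_1, ..., a_12; the period length is 12.
Hence the expansion of sqrt(2855) is a_0 = 53 followed by the repeating block 2, 3, 5, 2, 1, 20, 1, 2, 5, 3, 2, 106 (period 12).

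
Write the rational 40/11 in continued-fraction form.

Run the Euclidean algorithm on 40 and 11; the successive quotients are the partial quotients a_0, a_1, ... (each step inverts the fractional part left over by the previous one):
  40 = 3*11 + 7, so a_0 = 3.
  11 = 1*7 + 4, so a_1 = 1.
  7 = 1*4 + 3, so a_2 = 1.
  4 = 1*3 + 1, so a_3 = 1.
  3 = 3*1 + 0, so a_4 = 3.
The remainder reaches 0 after 5 divisions, so the expansion has 5 partial quotients, read off in order.

[3; 1, 1, 1, 3]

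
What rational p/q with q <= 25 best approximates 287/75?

88/23

Expand x = 287/75 as a continued fraction with the Euclidean algorithm:
  287 = 3*75 + 62, so a_0 = 3.
  75 = 1*62 + 13, so a_1 = 1.
  62 = 4*13 + 10, so a_2 = 4.
  13 = 1*10 + 3, so a_3 = 1.
  10 = 3*3 + 1, so a_4 = 3.
  3 = 3*1 + 0, so a_5 = 3.
so x = [3; 1, 4, 1, 3, 3].
Convergents (p_i = a_i*p_{i-1} + p_{i-2}, q_i = a_i*q_{i-1} + q_{i-2} with p_{-2}=0, p_{-1}=1, q_{-2}=1, q_{-1}=0), until the denominator exceeds 25:
  i=0: a_0=3, p_0 = 3*1 + 0 = 3, q_0 = 3*0 + 1 = 1.
  i=1: a_1=1, p_1 = 1*3 + 1 = 4, q_1 = 1*1 + 0 = 1.
  i=2: a_2=4, p_2 = 4*4 + 3 = 19, q_2 = 4*1 + 1 = 5.
  i=3: a_3=1, p_3 = 1*19 + 4 = 23, q_3 = 1*5 + 1 = 6.
  i=4: a_4=3, p_4 = 3*23 + 19 = 88, q_4 = 3*6 + 5 = 23.
  i=5: a_5=3, p_5 = 3*88 + 23 = 287, q_5 = 3*23 + 6 = 75.
q_5 = 75 > 25, so the last convergent with denominator <= 25 is p_4/q_4 = 88/23.
The closest fraction with denominator <= 25 is either p_4/q_4 or the intermediate fraction (k*p_4 + p_3)/(k*q_4 + q_3) with the largest k >= 1 whose denominator stays <= 25; these approach x as k grows, and every other convergent or intermediate fraction in range is farther away.
Largest k: floor((25 - q_3)/q_4) = floor((25 - 6)/23) = 0.
Since k = 0, no intermediate fraction beyond p_4/q_4 has denominator <= 25, so the convergent 88/23 is the closest (its error is |287*23 - 88*75|/(75*23) = 1/1725).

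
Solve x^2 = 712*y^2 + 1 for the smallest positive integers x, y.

First expand sqrt(712) as a continued fraction. With x_i = (sqrt(712) + m_i)/d_i and (m_0, d_0) = (0, 1): a_0 = floor(sqrt(712)) = 26, since 26^2 = 676 <= 712 < 729 = 27^2.
Iterate m_{i+1} = d_i*a_i - m_i, d_{i+1} = (712 - m_{i+1}^2)/d_i, a_{i+1} = floor((a_0 + m_{i+1})/d_{i+1}):
  m_1 = 1*26 - 0 = 26, d_1 = (712 - 26^2)/1 = 36/1 = 36, a_1 = floor((26 + 26)/36) = 1.
  m_2 = 36*1 - 26 = 10, d_2 = (712 - 10^2)/36 = 612/36 = 17, a_2 = floor((26 + 10)/17) = 2.
  m_3 = 17*2 - 10 = 24, d_3 = (712 - 24^2)/17 = 136/17 = 8, a_3 = floor((26 + 24)/8) = 6.
  m_4 = 8*6 - 24 = 24, d_4 = (712 - 24^2)/8 = 136/8 = 17, a_4 = floor((26 + 24)/17) = 2.
  m_5 = 17*2 - 24 = 10, d_5 = (712 - 10^2)/17 = 612/17 = 36, a_5 = floor((26 + 10)/36) = 1.
  m_6 = 36*1 - 10 = 26, d_6 = (712 - 26^2)/36 = 36/36 = 1, a_6 = floor((26 + 26)/1) = 52.
  m_7 = 1*52 - 26 = 26, d_7 = (712 - 26^2)/1 = 36/1 = 36: (m_7, d_7) = (m_1, d_1) = (26, 36), so from here the quotients repeat a_1, ..., a_6; the period length is 6.
So sqrt(712) = [26; (1, 2, 6, 2, 1, 52)] with period length k = 6.
k is even, so the fundamental solution of x^2 - 712y^2 = 1 is (p_{k-1}, q_{k-1}) = (p_5, q_5); compute convergents through index 5.
Convergents (p_i = a_i*p_{i-1} + p_{i-2}, q_i = a_i*q_{i-1} + q_{i-2} with p_{-2}=0, p_{-1}=1, q_{-2}=1, q_{-1}=0):
  i=0: a_0=26, p_0 = 26*1 + 0 = 26, q_0 = 26*0 + 1 = 1.
  i=1: a_1=1, p_1 = 1*26 + 1 = 27, q_1 = 1*1 + 0 = 1.
  i=2: a_2=2, p_2 = 2*27 + 26 = 80, q_2 = 2*1 + 1 = 3.
  i=3: a_3=6, p_3 = 6*80 + 27 = 507, q_3 = 6*3 + 1 = 19.
  i=4: a_4=2, p_4 = 2*507 + 80 = 1094, q_4 = 2*19 + 3 = 41.
  i=5: a_5=1, p_5 = 1*1094 + 507 = 1601, q_5 = 1*41 + 19 = 60.
Check: 1601^2 - 712*60^2 = 2563201 - 2563200 = 1, so (x, y) = (1601, 60) solves the equation, and by the theorem it is the least positive solution.

(x, y) = (1601, 60)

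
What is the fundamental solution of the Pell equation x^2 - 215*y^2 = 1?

(x, y) = (44, 3)

First expand sqrt(215) as a continued fraction. With x_i = (sqrt(215) + m_i)/d_i and (m_0, d_0) = (0, 1): a_0 = floor(sqrt(215)) = 14, since 14^2 = 196 <= 215 < 225 = 15^2.
Iterate m_{i+1} = d_i*a_i - m_i, d_{i+1} = (215 - m_{i+1}^2)/d_i, a_{i+1} = floor((a_0 + m_{i+1})/d_{i+1}):
  m_1 = 1*14 - 0 = 14, d_1 = (215 - 14^2)/1 = 19/1 = 19, a_1 = floor((14 + 14)/19) = 1.
  m_2 = 19*1 - 14 = 5, d_2 = (215 - 5^2)/19 = 190/19 = 10, a_2 = floor((14 + 5)/10) = 1.
  m_3 = 10*1 - 5 = 5, d_3 = (215 - 5^2)/10 = 190/10 = 19, a_3 = floor((14 + 5)/19) = 1.
  m_4 = 19*1 - 5 = 14, d_4 = (215 - 14^2)/19 = 19/19 = 1, a_4 = floor((14 + 14)/1) = 28.
  m_5 = 1*28 - 14 = 14, d_5 = (215 - 14^2)/1 = 19/1 = 19: (m_5, d_5) = (m_1, d_1) = (14, 19), so from here the quotients repeat a_1, ..., a_4; the period length is 4.
So sqrt(215) = [14; (1, 1, 1, 28)] with period length k = 4.
k is even, so the fundamental solution of x^2 - 215y^2 = 1 is (p_{k-1}, q_{k-1}) = (p_3, q_3); compute convergents through index 3.
Convergents (p_i = a_i*p_{i-1} + p_{i-2}, q_i = a_i*q_{i-1} + q_{i-2} with p_{-2}=0, p_{-1}=1, q_{-2}=1, q_{-1}=0):
  i=0: a_0=14, p_0 = 14*1 + 0 = 14, q_0 = 14*0 + 1 = 1.
  i=1: a_1=1, p_1 = 1*14 + 1 = 15, q_1 = 1*1 + 0 = 1.
  i=2: a_2=1, p_2 = 1*15 + 14 = 29, q_2 = 1*1 + 1 = 2.
  i=3: a_3=1, p_3 = 1*29 + 15 = 44, q_3 = 1*2 + 1 = 3.
Check: 44^2 - 215*3^2 = 1936 - 1935 = 1, so (x, y) = (44, 3) solves the equation, and by the theorem it is the least positive solution.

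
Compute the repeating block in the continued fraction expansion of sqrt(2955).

Write x_i = (sqrt(2955) + m_i)/d_i with (m_0, d_0) = (0, 1). a_0 = floor(sqrt(2955)) = 54, since 54^2 = 2916 <= 2955 < 3025 = 55^2.
Iterate m_{i+1} = d_i*a_i - m_i, d_{i+1} = (2955 - m_{i+1}^2)/d_i, a_{i+1} = floor((a_0 + m_{i+1})/d_{i+1}):
  m_1 = 1*54 - 0 = 54, d_1 = (2955 - 54^2)/1 = 39/1 = 39, a_1 = floor((54 + 54)/39) = 2.
  m_2 = 39*2 - 54 = 24, d_2 = (2955 - 24^2)/39 = 2379/39 = 61, a_2 = floor((54 + 24)/61) = 1.
  m_3 = 61*1 - 24 = 37, d_3 = (2955 - 37^2)/61 = 1586/61 = 26, a_3 = floor((54 + 37)/26) = 3.
  m_4 = 26*3 - 37 = 41, d_4 = (2955 - 41^2)/26 = 1274/26 = 49, a_4 = floor((54 + 41)/49) = 1.
  m_5 = 49*1 - 41 = 8, d_5 = (2955 - 8^2)/49 = 2891/49 = 59, a_5 = floor((54 + 8)/59) = 1.
  m_6 = 59*1 - 8 = 51, d_6 = (2955 - 51^2)/59 = 354/59 = 6, a_6 = floor((54 + 51)/6) = 17.
  m_7 = 6*17 - 51 = 51, d_7 = (2955 - 51^2)/6 = 354/6 = 59, a_7 = floor((54 + 51)/59) = 1.
  m_8 = 59*1 - 51 = 8, d_8 = (2955 - 8^2)/59 = 2891/59 = 49, a_8 = floor((54 + 8)/49) = 1.
  m_9 = 49*1 - 8 = 41, d_9 = (2955 - 41^2)/49 = 1274/49 = 26, a_9 = floor((54 + 41)/26) = 3.
  m_10 = 26*3 - 41 = 37, d_10 = (2955 - 37^2)/26 = 1586/26 = 61, a_10 = floor((54 + 37)/61) = 1.
  m_11 = 61*1 - 37 = 24, d_11 = (2955 - 24^2)/61 = 2379/61 = 39, a_11 = floor((54 + 24)/39) = 2.
  m_12 = 39*2 - 24 = 54, d_12 = (2955 - 54^2)/39 = 39/39 = 1, a_12 = floor((54 + 54)/1) = 108.
  m_13 = 1*108 - 54 = 54, d_13 = (2955 - 54^2)/1 = 39/1 = 39: (m_13, d_13) = (m_1, d_1) = (54, 39), so from here the quotients repeat a_1, ..., a_12; the period length is 12.
Hence the expansion of sqrt(2955) is a_0 = 54 followed by the repeating block 2, 1, 3, 1, 1, 17, 1, 1, 3, 1, 2, 108 (period 12).

[54; (2, 1, 3, 1, 1, 17, 1, 1, 3, 1, 2, 108)]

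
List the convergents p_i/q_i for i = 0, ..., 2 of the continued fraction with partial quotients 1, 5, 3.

Using the convergent recurrence p_i = a_i*p_{i-1} + p_{i-2}, q_i = a_i*q_{i-1} + q_{i-2} with p_{-2}=0, p_{-1}=1, q_{-2}=1, q_{-1}=0:
  i=0: a_0=1, p_0 = 1*1 + 0 = 1, q_0 = 1*0 + 1 = 1.
  i=1: a_1=5, p_1 = 5*1 + 1 = 6, q_1 = 5*1 + 0 = 5.
  i=2: a_2=3, p_2 = 3*6 + 1 = 19, q_2 = 3*5 + 1 = 16.

1/1, 6/5, 19/16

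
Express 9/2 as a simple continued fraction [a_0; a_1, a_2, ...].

Run the Euclidean algorithm on 9 and 2; the successive quotients are the partial quotients a_0, a_1, ... (each step inverts the fractional part left over by the previous one):
  9 = 4*2 + 1, so a_0 = 4.
  2 = 2*1 + 0, so a_1 = 2.
The remainder reaches 0 after 2 divisions, so the expansion has 2 partial quotients, read off in order.

[4; 2]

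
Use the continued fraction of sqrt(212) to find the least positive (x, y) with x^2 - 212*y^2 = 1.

First expand sqrt(212) as a continued fraction. With x_i = (sqrt(212) + m_i)/d_i and (m_0, d_0) = (0, 1): a_0 = floor(sqrt(212)) = 14, since 14^2 = 196 <= 212 < 225 = 15^2.
Iterate m_{i+1} = d_i*a_i - m_i, d_{i+1} = (212 - m_{i+1}^2)/d_i, a_{i+1} = floor((a_0 + m_{i+1})/d_{i+1}):
  m_1 = 1*14 - 0 = 14, d_1 = (212 - 14^2)/1 = 16/1 = 16, a_1 = floor((14 + 14)/16) = 1.
  m_2 = 16*1 - 14 = 2, d_2 = (212 - 2^2)/16 = 208/16 = 13, a_2 = floor((14 + 2)/13) = 1.
  m_3 = 13*1 - 2 = 11, d_3 = (212 - 11^2)/13 = 91/13 = 7, a_3 = floor((14 + 11)/7) = 3.
  m_4 = 7*3 - 11 = 10, d_4 = (212 - 10^2)/7 = 112/7 = 16, a_4 = floor((14 + 10)/16) = 1.
  m_5 = 16*1 - 10 = 6, d_5 = (212 - 6^2)/16 = 176/16 = 11, a_5 = floor((14 + 6)/11) = 1.
  m_6 = 11*1 - 6 = 5, d_6 = (212 - 5^2)/11 = 187/11 = 17, a_6 = floor((14 + 5)/17) = 1.
  m_7 = 17*1 - 5 = 12, d_7 = (212 - 12^2)/17 = 68/17 = 4, a_7 = floor((14 + 12)/4) = 6.
  m_8 = 4*6 - 12 = 12, d_8 = (212 - 12^2)/4 = 68/4 = 17, a_8 = floor((14 + 12)/17) = 1.
  m_9 = 17*1 - 12 = 5, d_9 = (212 - 5^2)/17 = 187/17 = 11, a_9 = floor((14 + 5)/11) = 1.
  m_10 = 11*1 - 5 = 6, d_10 = (212 - 6^2)/11 = 176/11 = 16, a_10 = floor((14 + 6)/16) = 1.
  m_11 = 16*1 - 6 = 10, d_11 = (212 - 10^2)/16 = 112/16 = 7, a_11 = floor((14 + 10)/7) = 3.
  m_12 = 7*3 - 10 = 11, d_12 = (212 - 11^2)/7 = 91/7 = 13, a_12 = floor((14 + 11)/13) = 1.
  m_13 = 13*1 - 11 = 2, d_13 = (212 - 2^2)/13 = 208/13 = 16, a_13 = floor((14 + 2)/16) = 1.
  m_14 = 16*1 - 2 = 14, d_14 = (212 - 14^2)/16 = 16/16 = 1, a_14 = floor((14 + 14)/1) = 28.
  m_15 = 1*28 - 14 = 14, d_15 = (212 - 14^2)/1 = 16/1 = 16: (m_15, d_15) = (m_1, d_1) = (14, 16), so from here the quotients repeat a_1, ..., a_14; the period length is 14.
So sqrt(212) = [14; (1, 1, 3, 1, 1, 1, 6, 1, 1, 1, 3, 1, 1, 28)] with period length k = 14.
k is even, so the fundamental solution of x^2 - 212y^2 = 1 is (p_{k-1}, q_{k-1}) = (p_13, q_13); compute convergents through index 13.
Convergents (p_i = a_i*p_{i-1} + p_{i-2}, q_i = a_i*q_{i-1} + q_{i-2} with p_{-2}=0, p_{-1}=1, q_{-2}=1, q_{-1}=0):
  i=0: a_0=14, p_0 = 14*1 + 0 = 14, q_0 = 14*0 + 1 = 1.
  i=1: a_1=1, p_1 = 1*14 + 1 = 15, q_1 = 1*1 + 0 = 1.
  i=2: a_2=1, p_2 = 1*15 + 14 = 29, q_2 = 1*1 + 1 = 2.
  i=3: a_3=3, p_3 = 3*29 + 15 = 102, q_3 = 3*2 + 1 = 7.
  i=4: a_4=1, p_4 = 1*102 + 29 = 131, q_4 = 1*7 + 2 = 9.
  i=5: a_5=1, p_5 = 1*131 + 102 = 233, q_5 = 1*9 + 7 = 16.
  i=6: a_6=1, p_6 = 1*233 + 131 = 364, q_6 = 1*16 + 9 = 25.
  i=7: a_7=6, p_7 = 6*364 + 233 = 2417, q_7 = 6*25 + 16 = 166.
  i=8: a_8=1, p_8 = 1*2417 + 364 = 2781, q_8 = 1*166 + 25 = 191.
  i=9: a_9=1, p_9 = 1*2781 + 2417 = 5198, q_9 = 1*191 + 166 = 357.
  i=10: a_10=1, p_10 = 1*5198 + 2781 = 7979, q_10 = 1*357 + 191 = 548.
  i=11: a_11=3, p_11 = 3*7979 + 5198 = 29135, q_11 = 3*548 + 357 = 2001.
  i=12: a_12=1, p_12 = 1*29135 + 7979 = 37114, q_12 = 1*2001 + 548 = 2549.
  i=13: a_13=1, p_13 = 1*37114 + 29135 = 66249, q_13 = 1*2549 + 2001 = 4550.
Check: 66249^2 - 212*4550^2 = 4388930001 - 4388930000 = 1, so (x, y) = (66249, 4550) solves the equation, and by the theorem it is the least positive solution.

(x, y) = (66249, 4550)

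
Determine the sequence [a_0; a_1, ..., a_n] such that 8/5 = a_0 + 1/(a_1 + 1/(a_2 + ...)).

Run the Euclidean algorithm on 8 and 5; the successive quotients are the partial quotients a_0, a_1, ... (each step inverts the fractional part left over by the previous one):
  8 = 1*5 + 3, so a_0 = 1.
  5 = 1*3 + 2, so a_1 = 1.
  3 = 1*2 + 1, so a_2 = 1.
  2 = 2*1 + 0, so a_3 = 2.
The remainder reaches 0 after 4 divisions, so the expansion has 4 partial quotients, read off in order.

[1; 1, 1, 2]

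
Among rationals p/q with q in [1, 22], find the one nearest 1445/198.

Expand x = 1445/198 as a continued fraction with the Euclidean algorithm:
  1445 = 7*198 + 59, so a_0 = 7.
  198 = 3*59 + 21, so a_1 = 3.
  59 = 2*21 + 17, so a_2 = 2.
  21 = 1*17 + 4, so a_3 = 1.
  17 = 4*4 + 1, so a_4 = 4.
  4 = 4*1 + 0, so a_5 = 4.
so x = [7; 3, 2, 1, 4, 4].
Convergents (p_i = a_i*p_{i-1} + p_{i-2}, q_i = a_i*q_{i-1} + q_{i-2} with p_{-2}=0, p_{-1}=1, q_{-2}=1, q_{-1}=0), until the denominator exceeds 22:
  i=0: a_0=7, p_0 = 7*1 + 0 = 7, q_0 = 7*0 + 1 = 1.
  i=1: a_1=3, p_1 = 3*7 + 1 = 22, q_1 = 3*1 + 0 = 3.
  i=2: a_2=2, p_2 = 2*22 + 7 = 51, q_2 = 2*3 + 1 = 7.
  i=3: a_3=1, p_3 = 1*51 + 22 = 73, q_3 = 1*7 + 3 = 10.
  i=4: a_4=4, p_4 = 4*73 + 51 = 343, q_4 = 4*10 + 7 = 47.
q_4 = 47 > 22, so the last convergent with denominator <= 22 is p_3/q_3 = 73/10.
The closest fraction with denominator <= 22 is either p_3/q_3 or the intermediate fraction (k*p_3 + p_2)/(k*q_3 + q_2) with the largest k >= 1 whose denominator stays <= 22; these approach x as k grows, and every other convergent or intermediate fraction in range is farther away.
Largest k: floor((22 - q_2)/q_3) = floor((22 - 7)/10) = 1.
That gives (1*73 + 51)/(1*10 + 7) = 124/17.
Compare the errors: |x - 73/10| = |1445*10 - 73*198|/(198*10) = 4/1980, and |x - 124/17| = |1445*17 - 124*198|/(198*17) = 13/3366.
Cross-multiplying, 4*3366 = 13464 < 25740 = 13*1980, so 4/1980 is smaller: the convergent 73/10 is closer to x than 124/17.

73/10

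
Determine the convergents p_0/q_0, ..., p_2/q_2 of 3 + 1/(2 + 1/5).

3/1, 7/2, 38/11

Using the convergent recurrence p_i = a_i*p_{i-1} + p_{i-2}, q_i = a_i*q_{i-1} + q_{i-2} with p_{-2}=0, p_{-1}=1, q_{-2}=1, q_{-1}=0:
  i=0: a_0=3, p_0 = 3*1 + 0 = 3, q_0 = 3*0 + 1 = 1.
  i=1: a_1=2, p_1 = 2*3 + 1 = 7, q_1 = 2*1 + 0 = 2.
  i=2: a_2=5, p_2 = 5*7 + 3 = 38, q_2 = 5*2 + 1 = 11.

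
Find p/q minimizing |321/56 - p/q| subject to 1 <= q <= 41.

Expand x = 321/56 as a continued fraction with the Euclidean algorithm:
  321 = 5*56 + 41, so a_0 = 5.
  56 = 1*41 + 15, so a_1 = 1.
  41 = 2*15 + 11, so a_2 = 2.
  15 = 1*11 + 4, so a_3 = 1.
  11 = 2*4 + 3, so a_4 = 2.
  4 = 1*3 + 1, so a_5 = 1.
  3 = 3*1 + 0, so a_6 = 3.
so x = [5; 1, 2, 1, 2, 1, 3].
Convergents (p_i = a_i*p_{i-1} + p_{i-2}, q_i = a_i*q_{i-1} + q_{i-2} with p_{-2}=0, p_{-1}=1, q_{-2}=1, q_{-1}=0), until the denominator exceeds 41:
  i=0: a_0=5, p_0 = 5*1 + 0 = 5, q_0 = 5*0 + 1 = 1.
  i=1: a_1=1, p_1 = 1*5 + 1 = 6, q_1 = 1*1 + 0 = 1.
  i=2: a_2=2, p_2 = 2*6 + 5 = 17, q_2 = 2*1 + 1 = 3.
  i=3: a_3=1, p_3 = 1*17 + 6 = 23, q_3 = 1*3 + 1 = 4.
  i=4: a_4=2, p_4 = 2*23 + 17 = 63, q_4 = 2*4 + 3 = 11.
  i=5: a_5=1, p_5 = 1*63 + 23 = 86, q_5 = 1*11 + 4 = 15.
  i=6: a_6=3, p_6 = 3*86 + 63 = 321, q_6 = 3*15 + 11 = 56.
q_6 = 56 > 41, so the last convergent with denominator <= 41 is p_5/q_5 = 86/15.
The closest fraction with denominator <= 41 is either p_5/q_5 or the intermediate fraction (k*p_5 + p_4)/(k*q_5 + q_4) with the largest k >= 1 whose denominator stays <= 41; these approach x as k grows, and every other convergent or intermediate fraction in range is farther away.
Largest k: floor((41 - q_4)/q_5) = floor((41 - 11)/15) = 2.
That gives (2*86 + 63)/(2*15 + 11) = 235/41.
Compare the errors: |x - 86/15| = |321*15 - 86*56|/(56*15) = 1/840, and |x - 235/41| = |321*41 - 235*56|/(56*41) = 1/2296.
Cross-multiplying, 1*840 = 840 < 2296 = 1*2296, so 1/2296 is smaller: the intermediate fraction 235/41 is closer to x than 86/15.

235/41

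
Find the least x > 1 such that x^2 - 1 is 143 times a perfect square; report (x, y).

(x, y) = (12, 1)

First expand sqrt(143) as a continued fraction. With x_i = (sqrt(143) + m_i)/d_i and (m_0, d_0) = (0, 1): a_0 = floor(sqrt(143)) = 11, since 11^2 = 121 <= 143 < 144 = 12^2.
Iterate m_{i+1} = d_i*a_i - m_i, d_{i+1} = (143 - m_{i+1}^2)/d_i, a_{i+1} = floor((a_0 + m_{i+1})/d_{i+1}):
  m_1 = 1*11 - 0 = 11, d_1 = (143 - 11^2)/1 = 22/1 = 22, a_1 = floor((11 + 11)/22) = 1.
  m_2 = 22*1 - 11 = 11, d_2 = (143 - 11^2)/22 = 22/22 = 1, a_2 = floor((11 + 11)/1) = 22.
  m_3 = 1*22 - 11 = 11, d_3 = (143 - 11^2)/1 = 22/1 = 22: (m_3, d_3) = (m_1, d_1) = (11, 22), so from here the quotients repeat a_1, a_2; the period length is 2.
So sqrt(143) = [11; (1, 22)] with period length k = 2.
k is even, so the fundamental solution of x^2 - 143y^2 = 1 is (p_{k-1}, q_{k-1}) = (p_1, q_1); compute convergents through index 1.
Convergents (p_i = a_i*p_{i-1} + p_{i-2}, q_i = a_i*q_{i-1} + q_{i-2} with p_{-2}=0, p_{-1}=1, q_{-2}=1, q_{-1}=0):
  i=0: a_0=11, p_0 = 11*1 + 0 = 11, q_0 = 11*0 + 1 = 1.
  i=1: a_1=1, p_1 = 1*11 + 1 = 12, q_1 = 1*1 + 0 = 1.
Check: 12^2 - 143*1^2 = 144 - 143 = 1, so (x, y) = (12, 1) solves the equation, and by the theorem it is the least positive solution.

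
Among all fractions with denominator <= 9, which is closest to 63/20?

Expand x = 63/20 as a continued fraction with the Euclidean algorithm:
  63 = 3*20 + 3, so a_0 = 3.
  20 = 6*3 + 2, so a_1 = 6.
  3 = 1*2 + 1, so a_2 = 1.
  2 = 2*1 + 0, so a_3 = 2.
so x = [3; 6, 1, 2].
Convergents (p_i = a_i*p_{i-1} + p_{i-2}, q_i = a_i*q_{i-1} + q_{i-2} with p_{-2}=0, p_{-1}=1, q_{-2}=1, q_{-1}=0), until the denominator exceeds 9:
  i=0: a_0=3, p_0 = 3*1 + 0 = 3, q_0 = 3*0 + 1 = 1.
  i=1: a_1=6, p_1 = 6*3 + 1 = 19, q_1 = 6*1 + 0 = 6.
  i=2: a_2=1, p_2 = 1*19 + 3 = 22, q_2 = 1*6 + 1 = 7.
  i=3: a_3=2, p_3 = 2*22 + 19 = 63, q_3 = 2*7 + 6 = 20.
q_3 = 20 > 9, so the last convergent with denominator <= 9 is p_2/q_2 = 22/7.
The closest fraction with denominator <= 9 is either p_2/q_2 or the intermediate fraction (k*p_2 + p_1)/(k*q_2 + q_1) with the largest k >= 1 whose denominator stays <= 9; these approach x as k grows, and every other convergent or intermediate fraction in range is farther away.
Largest k: floor((9 - q_1)/q_2) = floor((9 - 6)/7) = 0.
Since k = 0, no intermediate fraction beyond p_2/q_2 has denominator <= 9, so the convergent 22/7 is the closest (its error is |63*7 - 22*20|/(20*7) = 1/140).

22/7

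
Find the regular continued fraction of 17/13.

[1; 3, 4]

Run the Euclidean algorithm on 17 and 13; the successive quotients are the partial quotients a_0, a_1, ... (each step inverts the fractional part left over by the previous one):
  17 = 1*13 + 4, so a_0 = 1.
  13 = 3*4 + 1, so a_1 = 3.
  4 = 4*1 + 0, so a_2 = 4.
The remainder reaches 0 after 3 divisions, so the expansion has 3 partial quotients, read off in order.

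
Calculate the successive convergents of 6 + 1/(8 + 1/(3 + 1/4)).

6/1, 49/8, 153/25, 661/108

Using the convergent recurrence p_i = a_i*p_{i-1} + p_{i-2}, q_i = a_i*q_{i-1} + q_{i-2} with p_{-2}=0, p_{-1}=1, q_{-2}=1, q_{-1}=0:
  i=0: a_0=6, p_0 = 6*1 + 0 = 6, q_0 = 6*0 + 1 = 1.
  i=1: a_1=8, p_1 = 8*6 + 1 = 49, q_1 = 8*1 + 0 = 8.
  i=2: a_2=3, p_2 = 3*49 + 6 = 153, q_2 = 3*8 + 1 = 25.
  i=3: a_3=4, p_3 = 4*153 + 49 = 661, q_3 = 4*25 + 8 = 108.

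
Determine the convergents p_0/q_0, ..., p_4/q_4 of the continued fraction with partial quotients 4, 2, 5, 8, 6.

Using the convergent recurrence p_i = a_i*p_{i-1} + p_{i-2}, q_i = a_i*q_{i-1} + q_{i-2} with p_{-2}=0, p_{-1}=1, q_{-2}=1, q_{-1}=0:
  i=0: a_0=4, p_0 = 4*1 + 0 = 4, q_0 = 4*0 + 1 = 1.
  i=1: a_1=2, p_1 = 2*4 + 1 = 9, q_1 = 2*1 + 0 = 2.
  i=2: a_2=5, p_2 = 5*9 + 4 = 49, q_2 = 5*2 + 1 = 11.
  i=3: a_3=8, p_3 = 8*49 + 9 = 401, q_3 = 8*11 + 2 = 90.
  i=4: a_4=6, p_4 = 6*401 + 49 = 2455, q_4 = 6*90 + 11 = 551.

4/1, 9/2, 49/11, 401/90, 2455/551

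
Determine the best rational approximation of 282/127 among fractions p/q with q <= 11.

20/9

Expand x = 282/127 as a continued fraction with the Euclidean algorithm:
  282 = 2*127 + 28, so a_0 = 2.
  127 = 4*28 + 15, so a_1 = 4.
  28 = 1*15 + 13, so a_2 = 1.
  15 = 1*13 + 2, so a_3 = 1.
  13 = 6*2 + 1, so a_4 = 6.
  2 = 2*1 + 0, so a_5 = 2.
so x = [2; 4, 1, 1, 6, 2].
Convergents (p_i = a_i*p_{i-1} + p_{i-2}, q_i = a_i*q_{i-1} + q_{i-2} with p_{-2}=0, p_{-1}=1, q_{-2}=1, q_{-1}=0), until the denominator exceeds 11:
  i=0: a_0=2, p_0 = 2*1 + 0 = 2, q_0 = 2*0 + 1 = 1.
  i=1: a_1=4, p_1 = 4*2 + 1 = 9, q_1 = 4*1 + 0 = 4.
  i=2: a_2=1, p_2 = 1*9 + 2 = 11, q_2 = 1*4 + 1 = 5.
  i=3: a_3=1, p_3 = 1*11 + 9 = 20, q_3 = 1*5 + 4 = 9.
  i=4: a_4=6, p_4 = 6*20 + 11 = 131, q_4 = 6*9 + 5 = 59.
q_4 = 59 > 11, so the last convergent with denominator <= 11 is p_3/q_3 = 20/9.
The closest fraction with denominator <= 11 is either p_3/q_3 or the intermediate fraction (k*p_3 + p_2)/(k*q_3 + q_2) with the largest k >= 1 whose denominator stays <= 11; these approach x as k grows, and every other convergent or intermediate fraction in range is farther away.
Largest k: floor((11 - q_2)/q_3) = floor((11 - 5)/9) = 0.
Since k = 0, no intermediate fraction beyond p_3/q_3 has denominator <= 11, so the convergent 20/9 is the closest (its error is |282*9 - 20*127|/(127*9) = 2/1143).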